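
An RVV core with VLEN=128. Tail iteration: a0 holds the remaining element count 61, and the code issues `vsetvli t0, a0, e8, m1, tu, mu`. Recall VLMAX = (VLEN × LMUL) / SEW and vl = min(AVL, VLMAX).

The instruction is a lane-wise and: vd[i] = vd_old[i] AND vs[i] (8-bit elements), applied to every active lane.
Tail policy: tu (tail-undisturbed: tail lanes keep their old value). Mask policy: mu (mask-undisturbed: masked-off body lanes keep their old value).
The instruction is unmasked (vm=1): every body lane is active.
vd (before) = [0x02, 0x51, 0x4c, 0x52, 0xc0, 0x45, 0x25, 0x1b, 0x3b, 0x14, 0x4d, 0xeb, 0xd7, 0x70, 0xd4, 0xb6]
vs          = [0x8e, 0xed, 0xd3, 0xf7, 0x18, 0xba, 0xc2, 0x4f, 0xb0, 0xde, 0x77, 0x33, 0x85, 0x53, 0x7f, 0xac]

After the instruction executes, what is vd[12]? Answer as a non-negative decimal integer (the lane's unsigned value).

lanes per group: 128·1/8 = 16
vl = min(AVL, VLMAX) = min(61, 16) = 16
lane  0: and(0x02,0x8e) ⇒ 0x02
lane  1: and(0x51,0xed) ⇒ 0x41
lane  2: and(0x4c,0xd3) ⇒ 0x40
lane  3: and(0x52,0xf7) ⇒ 0x52
lane  4: and(0xc0,0x18) ⇒ 0x00
lane  5: and(0x45,0xba) ⇒ 0x00
lane  6: and(0x25,0xc2) ⇒ 0x00
lane  7: and(0x1b,0x4f) ⇒ 0x0b
lane  8: and(0x3b,0xb0) ⇒ 0x30
lane  9: and(0x14,0xde) ⇒ 0x14
lane 10: and(0x4d,0x77) ⇒ 0x45
lane 11: and(0xeb,0x33) ⇒ 0x23
lane 12: and(0xd7,0x85) ⇒ 0x85
lane 13: and(0x70,0x53) ⇒ 0x50
lane 14: and(0xd4,0x7f) ⇒ 0x54
lane 15: and(0xb6,0xac) ⇒ 0xa4

vd[12] = 133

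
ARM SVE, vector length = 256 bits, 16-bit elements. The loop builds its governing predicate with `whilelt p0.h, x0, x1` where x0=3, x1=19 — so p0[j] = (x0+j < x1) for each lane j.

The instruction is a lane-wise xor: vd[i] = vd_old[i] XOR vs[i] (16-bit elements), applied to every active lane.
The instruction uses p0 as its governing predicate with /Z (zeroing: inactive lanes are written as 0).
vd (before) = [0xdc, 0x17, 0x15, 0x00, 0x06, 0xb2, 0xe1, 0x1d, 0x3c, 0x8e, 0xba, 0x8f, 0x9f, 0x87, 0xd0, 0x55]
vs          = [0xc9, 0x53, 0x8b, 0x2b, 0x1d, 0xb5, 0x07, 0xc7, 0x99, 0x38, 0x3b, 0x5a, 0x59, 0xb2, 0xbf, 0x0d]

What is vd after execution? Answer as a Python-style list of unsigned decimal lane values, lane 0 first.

lane count: 256 div 16 = 16
whilelt: lane j active iff 3+j < 19 → j < 16 → 16 active
vd[0] xor(0xdc,0xc9) -> 0x15
vd[1] xor(0x17,0x53) -> 0x44
vd[2] xor(0x15,0x8b) -> 0x9e
vd[3] xor(0x00,0x2b) -> 0x2b
vd[4] xor(0x06,0x1d) -> 0x1b
vd[5] xor(0xb2,0xb5) -> 0x07
vd[6] xor(0xe1,0x07) -> 0xe6
vd[7] xor(0x1d,0xc7) -> 0xda
vd[8] xor(0x3c,0x99) -> 0xa5
vd[9] xor(0x8e,0x38) -> 0xb6
vd[10] xor(0xba,0x3b) -> 0x81
vd[11] xor(0x8f,0x5a) -> 0xd5
vd[12] xor(0x9f,0x59) -> 0xc6
vd[13] xor(0x87,0xb2) -> 0x35
vd[14] xor(0xd0,0xbf) -> 0x6f
vd[15] xor(0x55,0x0d) -> 0x58

vd = [21, 68, 158, 43, 27, 7, 230, 218, 165, 182, 129, 213, 198, 53, 111, 88]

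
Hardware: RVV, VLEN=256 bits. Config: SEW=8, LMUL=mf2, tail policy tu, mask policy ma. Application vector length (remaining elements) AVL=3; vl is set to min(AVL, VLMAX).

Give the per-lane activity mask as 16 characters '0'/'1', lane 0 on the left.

lanes per group: 256·1/2/8 = 16
vl = min(AVL, VLMAX) = min(3, 16) = 3
bits (lane 0 leftmost): 1110000000000000

predicate = 1110000000000000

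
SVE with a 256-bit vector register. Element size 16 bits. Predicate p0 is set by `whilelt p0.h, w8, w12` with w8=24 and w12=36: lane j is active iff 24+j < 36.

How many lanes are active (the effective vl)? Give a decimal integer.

register lanes = 256/16 = 16
whilelt: lane j active iff 24+j < 36 → j < 12 → 12 active

vl = 12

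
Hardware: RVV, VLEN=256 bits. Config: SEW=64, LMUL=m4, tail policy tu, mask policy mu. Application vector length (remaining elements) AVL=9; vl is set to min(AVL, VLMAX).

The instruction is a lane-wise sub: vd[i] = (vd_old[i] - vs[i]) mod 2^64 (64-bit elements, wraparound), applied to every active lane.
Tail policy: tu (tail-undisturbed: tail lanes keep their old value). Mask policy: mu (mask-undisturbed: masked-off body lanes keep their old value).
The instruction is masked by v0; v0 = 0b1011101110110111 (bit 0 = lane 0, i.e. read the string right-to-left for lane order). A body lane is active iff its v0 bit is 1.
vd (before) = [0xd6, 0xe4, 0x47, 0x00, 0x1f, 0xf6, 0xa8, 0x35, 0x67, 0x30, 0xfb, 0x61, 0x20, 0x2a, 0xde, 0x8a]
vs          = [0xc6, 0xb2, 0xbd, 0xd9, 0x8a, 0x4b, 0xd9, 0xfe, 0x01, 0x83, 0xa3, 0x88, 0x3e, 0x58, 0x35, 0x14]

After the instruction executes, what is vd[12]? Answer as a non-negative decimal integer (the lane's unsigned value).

vd[12] = 32

lanes per group: 256·4/64 = 16
vl = min(AVL, VLMAX) = min(9, 16) = 9
lane  0: sub(0xd6,0xc6) ⇒ 0x10
lane  1: sub(0xe4,0xb2) ⇒ 0x32
lane  2: sub(0x47,0xbd) ⇒ 0xffffffffffffff8a
lane  3: mask-off/keep ⇒ 0x00
lane  4: sub(0x1f,0x8a) ⇒ 0xffffffffffffff95
lane  5: sub(0xf6,0x4b) ⇒ 0xab
lane  6: mask-off/keep ⇒ 0xa8
lane  7: sub(0x35,0xfe) ⇒ 0xffffffffffffff37
lane  8: sub(0x67,0x01) ⇒ 0x66
lane  9: tail/keep ⇒ 0x30
lane 10: tail/keep ⇒ 0xfb
lane 11: tail/keep ⇒ 0x61
lane 12: tail/keep ⇒ 0x20
lane 13: tail/keep ⇒ 0x2a
lane 14: tail/keep ⇒ 0xde
lane 15: tail/keep ⇒ 0x8a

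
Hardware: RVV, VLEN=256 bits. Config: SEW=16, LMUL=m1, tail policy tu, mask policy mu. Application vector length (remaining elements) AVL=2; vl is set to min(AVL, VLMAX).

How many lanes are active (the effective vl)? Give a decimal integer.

VLMAX = VLEN×LMUL/SEW = 256×1/16 = 16
vl = min(AVL, VLMAX) = min(2, 16) = 2

vl = 2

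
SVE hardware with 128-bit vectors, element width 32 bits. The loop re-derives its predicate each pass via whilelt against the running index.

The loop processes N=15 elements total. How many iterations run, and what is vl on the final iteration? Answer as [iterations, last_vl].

register lanes = 128/32 = 4
N=15: ⌈15/4⌉ = 4 iters; last vl = 15 − 3×4 = 3

[iterations, last_vl] = [4, 3]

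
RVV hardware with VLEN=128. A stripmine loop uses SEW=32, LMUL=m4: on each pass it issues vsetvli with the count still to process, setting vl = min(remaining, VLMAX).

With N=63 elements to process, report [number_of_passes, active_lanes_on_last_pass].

VLMAX = VLEN×LMUL/SEW = 128×4/32 = 16
63 elements at 16/iter → 4 passes, remainder 15 on the last

[iterations, last_vl] = [4, 15]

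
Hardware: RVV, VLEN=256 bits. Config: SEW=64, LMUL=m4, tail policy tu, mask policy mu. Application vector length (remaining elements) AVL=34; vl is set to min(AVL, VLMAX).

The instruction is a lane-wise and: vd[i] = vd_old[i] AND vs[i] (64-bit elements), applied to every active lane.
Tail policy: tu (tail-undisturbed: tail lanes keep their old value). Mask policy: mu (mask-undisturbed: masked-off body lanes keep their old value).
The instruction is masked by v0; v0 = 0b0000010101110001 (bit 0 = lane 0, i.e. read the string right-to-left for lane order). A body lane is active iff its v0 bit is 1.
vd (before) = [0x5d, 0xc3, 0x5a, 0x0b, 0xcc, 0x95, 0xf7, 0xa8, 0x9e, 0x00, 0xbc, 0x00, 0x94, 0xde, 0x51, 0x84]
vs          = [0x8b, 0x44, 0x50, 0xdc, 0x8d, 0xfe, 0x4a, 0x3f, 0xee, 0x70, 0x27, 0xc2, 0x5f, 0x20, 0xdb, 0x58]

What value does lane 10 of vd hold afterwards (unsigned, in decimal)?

vd[10] = 36

lanes per group: 256·4/64 = 16
AVL=34 > VLMAX=16, so vl = 16
vd[0] and(0x5d,0x8b) -> 0x09
vd[1] mask-off/keep -> 0xc3
vd[2] mask-off/keep -> 0x5a
vd[3] mask-off/keep -> 0x0b
vd[4] and(0xcc,0x8d) -> 0x8c
vd[5] and(0x95,0xfe) -> 0x94
vd[6] and(0xf7,0x4a) -> 0x42
vd[7] mask-off/keep -> 0xa8
vd[8] and(0x9e,0xee) -> 0x8e
vd[9] mask-off/keep -> 0x00
vd[10] and(0xbc,0x27) -> 0x24
vd[11] mask-off/keep -> 0x00
vd[12] mask-off/keep -> 0x94
vd[13] mask-off/keep -> 0xde
vd[14] mask-off/keep -> 0x51
vd[15] mask-off/keep -> 0x84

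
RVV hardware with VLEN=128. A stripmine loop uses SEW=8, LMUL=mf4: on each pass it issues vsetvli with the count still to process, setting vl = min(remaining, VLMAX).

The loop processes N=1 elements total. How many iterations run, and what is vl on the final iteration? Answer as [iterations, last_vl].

[iterations, last_vl] = [1, 1]

lanes per group: 128·1/4/8 = 4
N=1: ⌈1/4⌉ = 1 iters; last vl = 1 − 0×4 = 1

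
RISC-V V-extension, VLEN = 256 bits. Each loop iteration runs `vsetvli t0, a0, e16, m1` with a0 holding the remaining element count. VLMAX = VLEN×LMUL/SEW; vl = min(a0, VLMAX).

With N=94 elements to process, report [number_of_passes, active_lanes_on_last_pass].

[iterations, last_vl] = [6, 14]

lanes per group: 256·1/16 = 16
iterations = ceil(94/16) = 6; final-pass vl = 14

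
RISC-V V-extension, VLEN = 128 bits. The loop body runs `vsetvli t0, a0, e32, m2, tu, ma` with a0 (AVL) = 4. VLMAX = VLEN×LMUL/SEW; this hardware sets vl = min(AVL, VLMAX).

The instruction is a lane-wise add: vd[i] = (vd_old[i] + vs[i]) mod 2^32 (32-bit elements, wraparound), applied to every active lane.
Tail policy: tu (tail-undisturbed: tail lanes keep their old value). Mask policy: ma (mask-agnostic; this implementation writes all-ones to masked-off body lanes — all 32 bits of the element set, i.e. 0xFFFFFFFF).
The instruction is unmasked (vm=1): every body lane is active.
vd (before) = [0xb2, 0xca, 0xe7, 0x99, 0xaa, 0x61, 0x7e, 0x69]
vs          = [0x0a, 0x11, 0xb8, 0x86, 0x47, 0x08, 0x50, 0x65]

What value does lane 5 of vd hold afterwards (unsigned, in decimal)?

VLMAX = VLEN×LMUL/SEW = 128×2/32 = 8
AVL=4 ≤ VLMAX=8, so vl = 4
lane  0: add(0xb2,0x0a) ⇒ 0xbc
lane  1: add(0xca,0x11) ⇒ 0xdb
lane  2: add(0xe7,0xb8) ⇒ 0x19f
lane  3: add(0x99,0x86) ⇒ 0x11f
lane  4: tail/keep ⇒ 0xaa
lane  5: tail/keep ⇒ 0x61
lane  6: tail/keep ⇒ 0x7e
lane  7: tail/keep ⇒ 0x69

vd[5] = 97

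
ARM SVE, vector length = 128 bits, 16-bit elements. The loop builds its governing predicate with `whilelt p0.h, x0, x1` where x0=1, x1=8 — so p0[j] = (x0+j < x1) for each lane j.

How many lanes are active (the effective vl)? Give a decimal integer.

vl = 7

128-bit reg / 16-bit elem → 8 lanes
active while 1+j < 8, i.e. j ∈ [0,7) capped at 8 ⇒ 7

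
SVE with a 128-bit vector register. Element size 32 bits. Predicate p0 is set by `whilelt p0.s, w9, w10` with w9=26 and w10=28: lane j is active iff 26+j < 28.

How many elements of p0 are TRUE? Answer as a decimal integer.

vl = 2

128-bit reg / 32-bit elem → 4 lanes
active while 26+j < 28, i.e. j ∈ [0,2) capped at 4 ⇒ 2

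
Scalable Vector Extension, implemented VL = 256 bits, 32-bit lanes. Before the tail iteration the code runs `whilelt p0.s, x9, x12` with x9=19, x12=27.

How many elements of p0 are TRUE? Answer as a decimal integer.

vl = 8

lane count: 256 div 32 = 8
whilelt: lane j active iff 19+j < 27 → j < 8 → 8 active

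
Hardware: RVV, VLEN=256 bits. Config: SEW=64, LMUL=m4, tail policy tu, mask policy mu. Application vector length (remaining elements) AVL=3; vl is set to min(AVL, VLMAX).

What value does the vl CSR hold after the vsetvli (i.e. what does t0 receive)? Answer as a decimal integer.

VLMAX = (256 × 4) / 64 = 16 lanes
vl = min(AVL, VLMAX) = min(3, 16) = 3

vl = 3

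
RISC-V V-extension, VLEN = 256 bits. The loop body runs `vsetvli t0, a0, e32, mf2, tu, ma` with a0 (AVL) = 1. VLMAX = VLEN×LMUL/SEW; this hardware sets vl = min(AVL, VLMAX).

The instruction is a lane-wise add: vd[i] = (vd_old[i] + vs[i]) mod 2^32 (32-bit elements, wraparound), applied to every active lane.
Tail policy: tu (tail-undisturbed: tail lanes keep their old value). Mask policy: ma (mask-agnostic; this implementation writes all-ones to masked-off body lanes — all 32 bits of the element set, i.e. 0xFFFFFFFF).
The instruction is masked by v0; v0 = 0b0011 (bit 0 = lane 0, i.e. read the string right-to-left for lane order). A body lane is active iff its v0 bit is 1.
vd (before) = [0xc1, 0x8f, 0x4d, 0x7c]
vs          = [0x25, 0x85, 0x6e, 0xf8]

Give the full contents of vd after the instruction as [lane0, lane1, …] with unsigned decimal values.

vd = [230, 143, 77, 124]

lanes per group: 256·1/2/32 = 4
vl = min(AVL, VLMAX) = min(1, 4) = 1
[0] add(0xc1,0x25) = 0xe6
[1] tail/keep = 0x8f
[2] tail/keep = 0x4d
[3] tail/keep = 0x7c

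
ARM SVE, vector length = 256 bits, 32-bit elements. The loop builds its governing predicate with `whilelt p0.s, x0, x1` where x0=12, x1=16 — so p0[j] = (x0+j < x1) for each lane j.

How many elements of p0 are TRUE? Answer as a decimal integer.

256-bit reg / 32-bit elem → 8 lanes
p0[j] = (12+j < 16); true for j=0..3 → 4 lanes set

vl = 4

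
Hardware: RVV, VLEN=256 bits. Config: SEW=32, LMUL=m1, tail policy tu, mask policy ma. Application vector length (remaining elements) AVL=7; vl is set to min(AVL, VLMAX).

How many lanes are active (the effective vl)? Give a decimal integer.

vl = 7

VLMAX = VLEN×LMUL/SEW = 256×1/32 = 8
vl ← min(7, 8) = 7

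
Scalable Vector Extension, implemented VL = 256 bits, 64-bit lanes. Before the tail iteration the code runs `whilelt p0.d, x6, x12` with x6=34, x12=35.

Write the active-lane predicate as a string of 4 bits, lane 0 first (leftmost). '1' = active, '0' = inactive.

predicate = 1000

register lanes = 256/64 = 4
active while 34+j < 35, i.e. j ∈ [0,1) capped at 4 ⇒ 1
bits (lane 0 leftmost): 1000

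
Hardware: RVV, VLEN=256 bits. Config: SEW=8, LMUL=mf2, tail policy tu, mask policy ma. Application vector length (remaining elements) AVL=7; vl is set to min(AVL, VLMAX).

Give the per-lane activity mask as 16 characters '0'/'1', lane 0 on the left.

predicate = 1111111000000000

VLMAX = VLEN×LMUL/SEW = 256×1/2/8 = 16
vl ← min(7, 16) = 7
bits (lane 0 leftmost): 1111111000000000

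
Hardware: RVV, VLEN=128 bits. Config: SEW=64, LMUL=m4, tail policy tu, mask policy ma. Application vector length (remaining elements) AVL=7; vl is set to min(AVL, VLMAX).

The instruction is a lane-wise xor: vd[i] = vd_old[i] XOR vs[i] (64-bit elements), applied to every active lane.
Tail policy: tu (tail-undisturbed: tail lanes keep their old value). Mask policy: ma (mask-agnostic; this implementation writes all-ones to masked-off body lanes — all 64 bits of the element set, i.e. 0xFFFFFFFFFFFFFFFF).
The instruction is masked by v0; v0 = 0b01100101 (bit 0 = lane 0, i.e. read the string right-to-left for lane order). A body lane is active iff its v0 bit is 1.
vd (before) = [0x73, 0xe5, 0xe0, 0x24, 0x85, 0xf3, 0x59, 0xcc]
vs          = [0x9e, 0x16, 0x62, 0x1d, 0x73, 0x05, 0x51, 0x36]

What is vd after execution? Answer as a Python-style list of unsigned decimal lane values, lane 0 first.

VLMAX = (128 × 4) / 64 = 8 lanes
AVL=7 ≤ VLMAX=8, so vl = 7
lane  0: xor(0x73,0x9e) ⇒ 0xed
lane  1: mask-off/ones ⇒ 0xffffffffffffffff
lane  2: xor(0xe0,0x62) ⇒ 0x82
lane  3: mask-off/ones ⇒ 0xffffffffffffffff
lane  4: mask-off/ones ⇒ 0xffffffffffffffff
lane  5: xor(0xf3,0x05) ⇒ 0xf6
lane  6: xor(0x59,0x51) ⇒ 0x08
lane  7: tail/keep ⇒ 0xcc

vd = [237, 18446744073709551615, 130, 18446744073709551615, 18446744073709551615, 246, 8, 204]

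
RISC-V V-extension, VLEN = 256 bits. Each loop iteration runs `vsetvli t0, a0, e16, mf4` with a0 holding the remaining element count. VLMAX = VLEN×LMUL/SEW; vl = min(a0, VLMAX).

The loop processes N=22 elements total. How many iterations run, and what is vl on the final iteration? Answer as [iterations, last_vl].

lanes per group: 256·1/4/16 = 4
22 elements at 4/iter → 6 passes, remainder 2 on the last

[iterations, last_vl] = [6, 2]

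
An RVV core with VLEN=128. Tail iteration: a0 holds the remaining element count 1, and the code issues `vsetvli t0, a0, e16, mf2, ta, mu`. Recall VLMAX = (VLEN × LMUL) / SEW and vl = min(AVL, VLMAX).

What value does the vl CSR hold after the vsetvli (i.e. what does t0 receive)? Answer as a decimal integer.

vl = 1

VLMAX = (128 × 1/2) / 16 = 4 lanes
vl = min(AVL, VLMAX) = min(1, 4) = 1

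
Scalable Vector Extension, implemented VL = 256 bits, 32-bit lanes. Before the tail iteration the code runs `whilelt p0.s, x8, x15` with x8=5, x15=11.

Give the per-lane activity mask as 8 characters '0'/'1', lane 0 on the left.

register lanes = 256/32 = 8
active while 5+j < 11, i.e. j ∈ [0,6) capped at 8 ⇒ 6
bits (lane 0 leftmost): 11111100

predicate = 11111100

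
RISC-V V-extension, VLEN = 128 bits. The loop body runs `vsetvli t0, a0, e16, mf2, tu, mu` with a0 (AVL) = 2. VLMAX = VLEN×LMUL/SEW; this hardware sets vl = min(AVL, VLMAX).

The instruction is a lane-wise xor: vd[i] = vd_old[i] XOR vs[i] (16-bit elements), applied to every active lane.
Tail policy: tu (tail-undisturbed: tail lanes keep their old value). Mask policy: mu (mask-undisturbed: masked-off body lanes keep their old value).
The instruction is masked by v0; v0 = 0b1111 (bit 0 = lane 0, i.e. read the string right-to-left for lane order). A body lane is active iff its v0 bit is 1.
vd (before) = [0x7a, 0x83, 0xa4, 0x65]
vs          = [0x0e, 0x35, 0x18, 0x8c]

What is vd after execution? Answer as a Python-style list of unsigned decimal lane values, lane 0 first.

VLMAX = VLEN×LMUL/SEW = 128×1/2/16 = 4
vl ← min(2, 4) = 2
[0] xor(0x7a,0x0e) = 0x74
[1] xor(0x83,0x35) = 0xb6
[2] tail/keep = 0xa4
[3] tail/keep = 0x65

vd = [116, 182, 164, 101]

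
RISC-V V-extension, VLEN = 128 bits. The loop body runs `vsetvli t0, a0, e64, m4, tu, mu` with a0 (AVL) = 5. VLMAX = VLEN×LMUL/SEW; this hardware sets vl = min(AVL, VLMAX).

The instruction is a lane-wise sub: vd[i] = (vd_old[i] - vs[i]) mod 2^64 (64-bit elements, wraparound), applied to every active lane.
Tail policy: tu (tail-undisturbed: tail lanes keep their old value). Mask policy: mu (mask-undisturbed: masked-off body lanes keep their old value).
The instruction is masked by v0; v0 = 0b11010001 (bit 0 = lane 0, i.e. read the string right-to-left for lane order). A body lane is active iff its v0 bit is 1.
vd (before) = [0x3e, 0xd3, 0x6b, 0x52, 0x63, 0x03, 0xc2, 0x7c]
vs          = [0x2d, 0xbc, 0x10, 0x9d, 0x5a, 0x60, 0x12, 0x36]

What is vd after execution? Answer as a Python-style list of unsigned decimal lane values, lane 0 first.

VLMAX = VLEN×LMUL/SEW = 128×4/64 = 8
AVL=5 ≤ VLMAX=8, so vl = 5
lane  0: sub(0x3e,0x2d) ⇒ 0x11
lane  1: mask-off/keep ⇒ 0xd3
lane  2: mask-off/keep ⇒ 0x6b
lane  3: mask-off/keep ⇒ 0x52
lane  4: sub(0x63,0x5a) ⇒ 0x09
lane  5: tail/keep ⇒ 0x03
lane  6: tail/keep ⇒ 0xc2
lane  7: tail/keep ⇒ 0x7c

vd = [17, 211, 107, 82, 9, 3, 194, 124]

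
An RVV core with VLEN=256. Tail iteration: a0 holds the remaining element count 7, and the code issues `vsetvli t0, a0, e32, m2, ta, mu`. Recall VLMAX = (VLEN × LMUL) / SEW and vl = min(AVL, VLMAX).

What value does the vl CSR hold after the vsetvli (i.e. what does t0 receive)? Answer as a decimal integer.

vl = 7

lanes per group: 256·2/32 = 16
vl ← min(7, 16) = 7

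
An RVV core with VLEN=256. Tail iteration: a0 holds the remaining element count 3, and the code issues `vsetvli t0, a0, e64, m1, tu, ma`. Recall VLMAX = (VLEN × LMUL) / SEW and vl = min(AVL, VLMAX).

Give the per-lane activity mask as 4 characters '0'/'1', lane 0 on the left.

VLMAX = (256 × 1) / 64 = 4 lanes
vl = min(AVL, VLMAX) = min(3, 4) = 3
bits (lane 0 leftmost): 1110

predicate = 1110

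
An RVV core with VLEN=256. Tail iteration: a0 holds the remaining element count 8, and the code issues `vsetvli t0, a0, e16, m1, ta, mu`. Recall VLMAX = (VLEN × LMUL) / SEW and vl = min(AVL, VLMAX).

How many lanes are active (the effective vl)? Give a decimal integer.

VLMAX = (256 × 1) / 16 = 16 lanes
vl ← min(8, 16) = 8

vl = 8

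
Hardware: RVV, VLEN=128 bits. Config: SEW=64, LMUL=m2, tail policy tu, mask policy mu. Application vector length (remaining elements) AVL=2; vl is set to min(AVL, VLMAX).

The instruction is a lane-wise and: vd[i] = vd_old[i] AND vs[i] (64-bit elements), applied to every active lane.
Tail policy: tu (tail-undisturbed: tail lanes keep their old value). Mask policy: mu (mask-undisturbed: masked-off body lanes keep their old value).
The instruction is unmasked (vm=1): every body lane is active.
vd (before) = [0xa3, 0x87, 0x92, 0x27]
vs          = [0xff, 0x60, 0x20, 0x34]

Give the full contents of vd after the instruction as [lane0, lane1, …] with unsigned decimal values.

VLMAX = VLEN×LMUL/SEW = 128×2/64 = 4
vl = min(AVL, VLMAX) = min(2, 4) = 2
[0] and(0xa3,0xff) = 0xa3
[1] and(0x87,0x60) = 0x00
[2] tail/keep = 0x92
[3] tail/keep = 0x27

vd = [163, 0, 146, 39]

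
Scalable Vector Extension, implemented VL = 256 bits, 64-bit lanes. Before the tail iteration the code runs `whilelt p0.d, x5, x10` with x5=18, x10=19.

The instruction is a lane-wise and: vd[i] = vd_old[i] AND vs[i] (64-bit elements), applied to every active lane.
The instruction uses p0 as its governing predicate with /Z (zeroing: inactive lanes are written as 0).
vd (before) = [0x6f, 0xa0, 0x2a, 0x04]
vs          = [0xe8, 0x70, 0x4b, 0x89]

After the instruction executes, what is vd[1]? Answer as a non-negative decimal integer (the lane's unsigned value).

vd[1] = 0

lane count: 256 div 64 = 4
p0[j] = (18+j < 19); true for j=0..0 → 1 lanes set
vd[0] and(0x6f,0xe8) -> 0x68
vd[1] tail/zero -> 0x00
vd[2] tail/zero -> 0x00
vd[3] tail/zero -> 0x00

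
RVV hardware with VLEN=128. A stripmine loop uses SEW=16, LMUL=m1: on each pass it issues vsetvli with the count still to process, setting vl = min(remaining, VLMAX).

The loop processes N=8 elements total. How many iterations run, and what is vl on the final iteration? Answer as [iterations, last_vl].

[iterations, last_vl] = [1, 8]

VLMAX = (128 × 1) / 16 = 8 lanes
8 elements at 8/iter → 1 passes, remainder 8 on the last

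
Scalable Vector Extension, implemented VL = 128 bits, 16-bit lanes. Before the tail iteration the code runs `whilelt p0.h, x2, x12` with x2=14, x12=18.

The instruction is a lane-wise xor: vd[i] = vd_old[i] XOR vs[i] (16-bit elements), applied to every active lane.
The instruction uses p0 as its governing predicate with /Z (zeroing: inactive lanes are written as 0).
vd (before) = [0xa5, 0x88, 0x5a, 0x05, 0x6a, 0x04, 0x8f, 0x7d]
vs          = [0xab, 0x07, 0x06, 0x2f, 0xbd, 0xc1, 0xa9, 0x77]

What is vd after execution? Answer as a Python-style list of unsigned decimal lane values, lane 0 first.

lane count: 128 div 16 = 8
active while 14+j < 18, i.e. j ∈ [0,4) capped at 8 ⇒ 4
lane  0: xor(0xa5,0xab) ⇒ 0x0e
lane  1: xor(0x88,0x07) ⇒ 0x8f
lane  2: xor(0x5a,0x06) ⇒ 0x5c
lane  3: xor(0x05,0x2f) ⇒ 0x2a
lane  4: tail/zero ⇒ 0x00
lane  5: tail/zero ⇒ 0x00
lane  6: tail/zero ⇒ 0x00
lane  7: tail/zero ⇒ 0x00

vd = [14, 143, 92, 42, 0, 0, 0, 0]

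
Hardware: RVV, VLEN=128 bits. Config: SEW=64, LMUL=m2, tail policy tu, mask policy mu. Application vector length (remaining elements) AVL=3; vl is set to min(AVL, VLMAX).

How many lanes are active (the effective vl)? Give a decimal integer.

vl = 3

VLMAX = (128 × 2) / 64 = 4 lanes
AVL=3 ≤ VLMAX=4, so vl = 3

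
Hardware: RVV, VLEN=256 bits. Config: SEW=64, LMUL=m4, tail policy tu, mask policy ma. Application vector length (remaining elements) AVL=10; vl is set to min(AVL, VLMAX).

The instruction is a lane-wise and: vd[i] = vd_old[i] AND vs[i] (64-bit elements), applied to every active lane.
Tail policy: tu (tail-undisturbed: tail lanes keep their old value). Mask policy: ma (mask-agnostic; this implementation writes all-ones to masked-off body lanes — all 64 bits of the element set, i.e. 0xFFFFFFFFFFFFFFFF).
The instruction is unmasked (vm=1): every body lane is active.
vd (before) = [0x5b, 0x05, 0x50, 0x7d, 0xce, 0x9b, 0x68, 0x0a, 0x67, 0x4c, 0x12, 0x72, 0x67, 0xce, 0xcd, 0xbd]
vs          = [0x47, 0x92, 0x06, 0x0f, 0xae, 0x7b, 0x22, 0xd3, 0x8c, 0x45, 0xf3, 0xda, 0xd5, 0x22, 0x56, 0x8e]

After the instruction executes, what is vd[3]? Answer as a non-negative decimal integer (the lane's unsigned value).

vd[3] = 13

lanes per group: 256·4/64 = 16
vl ← min(10, 16) = 10
[0] and(0x5b,0x47) = 0x43
[1] and(0x05,0x92) = 0x00
[2] and(0x50,0x06) = 0x00
[3] and(0x7d,0x0f) = 0x0d
[4] and(0xce,0xae) = 0x8e
[5] and(0x9b,0x7b) = 0x1b
[6] and(0x68,0x22) = 0x20
[7] and(0x0a,0xd3) = 0x02
[8] and(0x67,0x8c) = 0x04
[9] and(0x4c,0x45) = 0x44
[10] tail/keep = 0x12
[11] tail/keep = 0x72
[12] tail/keep = 0x67
[13] tail/keep = 0xce
[14] tail/keep = 0xcd
[15] tail/keep = 0xbd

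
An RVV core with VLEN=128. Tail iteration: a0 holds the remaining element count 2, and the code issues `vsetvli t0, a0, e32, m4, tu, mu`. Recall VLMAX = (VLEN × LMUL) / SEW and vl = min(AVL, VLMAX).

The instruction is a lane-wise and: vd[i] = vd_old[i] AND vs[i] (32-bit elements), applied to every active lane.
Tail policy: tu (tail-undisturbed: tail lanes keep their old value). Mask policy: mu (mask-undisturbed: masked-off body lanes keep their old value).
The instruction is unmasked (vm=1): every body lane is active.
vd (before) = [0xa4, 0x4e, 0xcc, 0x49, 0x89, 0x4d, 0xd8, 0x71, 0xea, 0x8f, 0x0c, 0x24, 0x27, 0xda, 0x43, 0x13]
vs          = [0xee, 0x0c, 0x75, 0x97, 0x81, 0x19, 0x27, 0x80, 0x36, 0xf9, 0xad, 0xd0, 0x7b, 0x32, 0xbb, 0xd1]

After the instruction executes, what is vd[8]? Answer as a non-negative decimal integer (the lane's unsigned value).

vd[8] = 234

lanes per group: 128·4/32 = 16
vl = min(AVL, VLMAX) = min(2, 16) = 2
lane  0: and(0xa4,0xee) ⇒ 0xa4
lane  1: and(0x4e,0x0c) ⇒ 0x0c
lane  2: tail/keep ⇒ 0xcc
lane  3: tail/keep ⇒ 0x49
lane  4: tail/keep ⇒ 0x89
lane  5: tail/keep ⇒ 0x4d
lane  6: tail/keep ⇒ 0xd8
lane  7: tail/keep ⇒ 0x71
lane  8: tail/keep ⇒ 0xea
lane  9: tail/keep ⇒ 0x8f
lane 10: tail/keep ⇒ 0x0c
lane 11: tail/keep ⇒ 0x24
lane 12: tail/keep ⇒ 0x27
lane 13: tail/keep ⇒ 0xda
lane 14: tail/keep ⇒ 0x43
lane 15: tail/keep ⇒ 0x13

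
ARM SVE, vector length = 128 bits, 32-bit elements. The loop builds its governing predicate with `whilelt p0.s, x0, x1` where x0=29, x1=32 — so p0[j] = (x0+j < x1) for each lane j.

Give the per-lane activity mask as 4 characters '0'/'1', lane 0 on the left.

lane count: 128 div 32 = 4
whilelt: lane j active iff 29+j < 32 → j < 3 → 3 active
bits (lane 0 leftmost): 1110

predicate = 1110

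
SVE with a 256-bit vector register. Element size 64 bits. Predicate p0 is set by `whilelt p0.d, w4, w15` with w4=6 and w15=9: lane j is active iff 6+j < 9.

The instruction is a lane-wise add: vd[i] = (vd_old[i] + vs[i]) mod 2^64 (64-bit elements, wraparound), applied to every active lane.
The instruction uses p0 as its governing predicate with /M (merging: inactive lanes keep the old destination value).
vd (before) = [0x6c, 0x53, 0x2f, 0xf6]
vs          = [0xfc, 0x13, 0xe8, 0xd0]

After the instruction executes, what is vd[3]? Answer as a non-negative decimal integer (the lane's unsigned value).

256-bit reg / 64-bit elem → 4 lanes
active while 6+j < 9, i.e. j ∈ [0,3) capped at 4 ⇒ 3
vd[0] add(0x6c,0xfc) -> 0x168
vd[1] add(0x53,0x13) -> 0x66
vd[2] add(0x2f,0xe8) -> 0x117
vd[3] tail/keep -> 0xf6

vd[3] = 246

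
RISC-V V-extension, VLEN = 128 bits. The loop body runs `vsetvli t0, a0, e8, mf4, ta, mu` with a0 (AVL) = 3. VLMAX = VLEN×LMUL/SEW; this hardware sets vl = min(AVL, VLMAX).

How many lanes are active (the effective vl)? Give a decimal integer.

VLMAX = (128 × 1/4) / 8 = 4 lanes
AVL=3 ≤ VLMAX=4, so vl = 3

vl = 3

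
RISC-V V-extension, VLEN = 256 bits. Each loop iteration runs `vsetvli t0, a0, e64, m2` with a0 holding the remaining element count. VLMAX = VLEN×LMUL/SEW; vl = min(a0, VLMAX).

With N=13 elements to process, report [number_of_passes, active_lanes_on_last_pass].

lanes per group: 256·2/64 = 8
N=13: ⌈13/8⌉ = 2 iters; last vl = 13 − 1×8 = 5

[iterations, last_vl] = [2, 5]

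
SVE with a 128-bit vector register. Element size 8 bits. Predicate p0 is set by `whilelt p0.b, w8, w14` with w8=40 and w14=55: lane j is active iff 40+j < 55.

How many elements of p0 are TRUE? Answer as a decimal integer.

128-bit reg / 8-bit elem → 16 lanes
p0[j] = (40+j < 55); true for j=0..14 → 15 lanes set

vl = 15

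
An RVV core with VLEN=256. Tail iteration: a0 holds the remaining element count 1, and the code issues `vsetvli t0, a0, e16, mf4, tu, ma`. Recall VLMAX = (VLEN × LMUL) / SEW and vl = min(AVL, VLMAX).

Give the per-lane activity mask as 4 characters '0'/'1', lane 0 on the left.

predicate = 1000

lanes per group: 256·1/4/16 = 4
vl ← min(1, 4) = 1
bits (lane 0 leftmost): 1000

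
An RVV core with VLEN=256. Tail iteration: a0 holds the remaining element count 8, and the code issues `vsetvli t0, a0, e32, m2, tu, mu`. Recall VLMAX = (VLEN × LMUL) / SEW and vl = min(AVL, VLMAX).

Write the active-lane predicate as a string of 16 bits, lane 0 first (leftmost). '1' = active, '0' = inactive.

predicate = 1111111100000000

VLMAX = VLEN×LMUL/SEW = 256×2/32 = 16
vl ← min(8, 16) = 8
bits (lane 0 leftmost): 1111111100000000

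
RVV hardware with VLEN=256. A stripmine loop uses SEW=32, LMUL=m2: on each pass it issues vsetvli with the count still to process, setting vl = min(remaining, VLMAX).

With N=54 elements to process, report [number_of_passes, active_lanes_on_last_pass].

[iterations, last_vl] = [4, 6]

VLMAX = (256 × 2) / 32 = 16 lanes
54 elements at 16/iter → 4 passes, remainder 6 on the last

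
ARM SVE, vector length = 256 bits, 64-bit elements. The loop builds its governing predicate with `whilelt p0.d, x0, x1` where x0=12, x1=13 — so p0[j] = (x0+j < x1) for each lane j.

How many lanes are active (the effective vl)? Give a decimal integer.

lane count: 256 div 64 = 4
whilelt: lane j active iff 12+j < 13 → j < 1 → 1 active

vl = 1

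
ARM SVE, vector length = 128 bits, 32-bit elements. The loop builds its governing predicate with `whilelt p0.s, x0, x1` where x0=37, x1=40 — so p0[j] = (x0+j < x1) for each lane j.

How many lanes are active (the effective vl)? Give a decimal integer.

lane count: 128 div 32 = 4
p0[j] = (37+j < 40); true for j=0..2 → 3 lanes set

vl = 3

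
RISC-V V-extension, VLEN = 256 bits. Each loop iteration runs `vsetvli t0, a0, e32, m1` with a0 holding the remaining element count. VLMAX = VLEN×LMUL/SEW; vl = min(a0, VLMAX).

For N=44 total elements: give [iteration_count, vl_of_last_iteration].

VLMAX = VLEN×LMUL/SEW = 256×1/32 = 8
iterations = ceil(44/8) = 6; final-pass vl = 4

[iterations, last_vl] = [6, 4]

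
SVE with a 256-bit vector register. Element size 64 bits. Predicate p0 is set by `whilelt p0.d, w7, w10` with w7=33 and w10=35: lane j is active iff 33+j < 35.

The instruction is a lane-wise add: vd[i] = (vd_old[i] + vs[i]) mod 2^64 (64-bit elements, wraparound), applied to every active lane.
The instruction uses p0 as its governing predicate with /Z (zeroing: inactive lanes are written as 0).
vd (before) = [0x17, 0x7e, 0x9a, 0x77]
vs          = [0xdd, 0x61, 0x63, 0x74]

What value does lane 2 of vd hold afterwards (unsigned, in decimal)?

lane count: 256 div 64 = 4
whilelt: lane j active iff 33+j < 35 → j < 2 → 2 active
vd[0] add(0x17,0xdd) -> 0xf4
vd[1] add(0x7e,0x61) -> 0xdf
vd[2] tail/zero -> 0x00
vd[3] tail/zero -> 0x00

vd[2] = 0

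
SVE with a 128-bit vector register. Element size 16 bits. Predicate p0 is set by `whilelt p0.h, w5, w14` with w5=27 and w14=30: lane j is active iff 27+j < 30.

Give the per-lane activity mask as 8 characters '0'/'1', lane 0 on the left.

register lanes = 128/16 = 8
whilelt: lane j active iff 27+j < 30 → j < 3 → 3 active
bits (lane 0 leftmost): 11100000

predicate = 11100000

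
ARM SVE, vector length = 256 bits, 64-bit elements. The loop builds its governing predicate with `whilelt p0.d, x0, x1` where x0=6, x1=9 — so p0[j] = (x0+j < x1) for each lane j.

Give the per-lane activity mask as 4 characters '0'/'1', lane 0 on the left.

256-bit reg / 64-bit elem → 4 lanes
active while 6+j < 9, i.e. j ∈ [0,3) capped at 4 ⇒ 3
bits (lane 0 leftmost): 1110

predicate = 1110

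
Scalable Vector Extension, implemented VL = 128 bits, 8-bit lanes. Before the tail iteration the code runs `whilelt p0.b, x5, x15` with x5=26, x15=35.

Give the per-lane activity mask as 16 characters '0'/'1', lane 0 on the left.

predicate = 1111111110000000

register lanes = 128/8 = 16
whilelt: lane j active iff 26+j < 35 → j < 9 → 9 active
bits (lane 0 leftmost): 1111111110000000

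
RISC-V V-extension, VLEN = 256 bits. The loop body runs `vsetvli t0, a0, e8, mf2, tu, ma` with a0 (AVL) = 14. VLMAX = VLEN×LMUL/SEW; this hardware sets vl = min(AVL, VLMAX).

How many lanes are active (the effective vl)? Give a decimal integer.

VLMAX = (256 × 1/2) / 8 = 16 lanes
vl = min(AVL, VLMAX) = min(14, 16) = 14

vl = 14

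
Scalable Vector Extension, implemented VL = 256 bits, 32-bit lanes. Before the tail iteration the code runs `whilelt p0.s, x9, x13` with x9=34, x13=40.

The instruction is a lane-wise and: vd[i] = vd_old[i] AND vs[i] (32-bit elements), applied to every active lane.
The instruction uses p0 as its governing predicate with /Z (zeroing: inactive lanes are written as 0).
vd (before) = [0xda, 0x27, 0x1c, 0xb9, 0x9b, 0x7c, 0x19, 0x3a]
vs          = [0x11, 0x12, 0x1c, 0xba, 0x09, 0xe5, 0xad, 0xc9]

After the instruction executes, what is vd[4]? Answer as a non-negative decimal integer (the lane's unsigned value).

vd[4] = 9

lane count: 256 div 32 = 8
active while 34+j < 40, i.e. j ∈ [0,6) capped at 8 ⇒ 6
lane  0: and(0xda,0x11) ⇒ 0x10
lane  1: and(0x27,0x12) ⇒ 0x02
lane  2: and(0x1c,0x1c) ⇒ 0x1c
lane  3: and(0xb9,0xba) ⇒ 0xb8
lane  4: and(0x9b,0x09) ⇒ 0x09
lane  5: and(0x7c,0xe5) ⇒ 0x64
lane  6: tail/zero ⇒ 0x00
lane  7: tail/zero ⇒ 0x00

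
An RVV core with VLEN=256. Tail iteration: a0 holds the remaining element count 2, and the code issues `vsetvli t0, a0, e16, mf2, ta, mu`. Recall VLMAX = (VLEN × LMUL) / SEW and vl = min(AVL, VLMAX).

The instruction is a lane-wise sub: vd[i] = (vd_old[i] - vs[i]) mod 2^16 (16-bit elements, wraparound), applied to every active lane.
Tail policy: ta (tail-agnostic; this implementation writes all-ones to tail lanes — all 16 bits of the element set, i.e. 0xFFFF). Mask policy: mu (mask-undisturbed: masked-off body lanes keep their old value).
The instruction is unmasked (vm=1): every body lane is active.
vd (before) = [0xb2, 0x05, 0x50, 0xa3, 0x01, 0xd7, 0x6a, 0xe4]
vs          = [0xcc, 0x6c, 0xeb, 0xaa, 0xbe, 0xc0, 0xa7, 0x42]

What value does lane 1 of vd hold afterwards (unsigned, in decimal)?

VLMAX = VLEN×LMUL/SEW = 256×1/2/16 = 8
vl ← min(2, 8) = 2
vd[0] sub(0xb2,0xcc) -> 0xffe6
vd[1] sub(0x05,0x6c) -> 0xff99
vd[2] tail/ones -> 0xffff
vd[3] tail/ones -> 0xffff
vd[4] tail/ones -> 0xffff
vd[5] tail/ones -> 0xffff
vd[6] tail/ones -> 0xffff
vd[7] tail/ones -> 0xffff

vd[1] = 65433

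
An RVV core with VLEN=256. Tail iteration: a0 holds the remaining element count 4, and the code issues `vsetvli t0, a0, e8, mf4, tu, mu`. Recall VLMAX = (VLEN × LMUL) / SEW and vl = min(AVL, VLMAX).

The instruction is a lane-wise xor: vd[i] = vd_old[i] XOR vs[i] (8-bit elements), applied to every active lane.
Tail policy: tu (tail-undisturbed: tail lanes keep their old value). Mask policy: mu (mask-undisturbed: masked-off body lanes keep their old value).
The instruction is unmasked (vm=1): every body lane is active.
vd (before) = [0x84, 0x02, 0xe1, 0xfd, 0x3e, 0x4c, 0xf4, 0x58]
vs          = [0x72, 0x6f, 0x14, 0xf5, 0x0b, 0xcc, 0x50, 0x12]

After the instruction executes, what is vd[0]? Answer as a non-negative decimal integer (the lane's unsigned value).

VLMAX = VLEN×LMUL/SEW = 256×1/4/8 = 8
vl = min(AVL, VLMAX) = min(4, 8) = 4
lane  0: xor(0x84,0x72) ⇒ 0xf6
lane  1: xor(0x02,0x6f) ⇒ 0x6d
lane  2: xor(0xe1,0x14) ⇒ 0xf5
lane  3: xor(0xfd,0xf5) ⇒ 0x08
lane  4: tail/keep ⇒ 0x3e
lane  5: tail/keep ⇒ 0x4c
lane  6: tail/keep ⇒ 0xf4
lane  7: tail/keep ⇒ 0x58

vd[0] = 246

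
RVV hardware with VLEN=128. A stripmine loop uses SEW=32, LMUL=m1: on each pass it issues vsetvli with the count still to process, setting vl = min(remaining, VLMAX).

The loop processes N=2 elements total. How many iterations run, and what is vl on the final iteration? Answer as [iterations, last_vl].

VLMAX = VLEN×LMUL/SEW = 128×1/32 = 4
iterations = ceil(2/4) = 1; final-pass vl = 2

[iterations, last_vl] = [1, 2]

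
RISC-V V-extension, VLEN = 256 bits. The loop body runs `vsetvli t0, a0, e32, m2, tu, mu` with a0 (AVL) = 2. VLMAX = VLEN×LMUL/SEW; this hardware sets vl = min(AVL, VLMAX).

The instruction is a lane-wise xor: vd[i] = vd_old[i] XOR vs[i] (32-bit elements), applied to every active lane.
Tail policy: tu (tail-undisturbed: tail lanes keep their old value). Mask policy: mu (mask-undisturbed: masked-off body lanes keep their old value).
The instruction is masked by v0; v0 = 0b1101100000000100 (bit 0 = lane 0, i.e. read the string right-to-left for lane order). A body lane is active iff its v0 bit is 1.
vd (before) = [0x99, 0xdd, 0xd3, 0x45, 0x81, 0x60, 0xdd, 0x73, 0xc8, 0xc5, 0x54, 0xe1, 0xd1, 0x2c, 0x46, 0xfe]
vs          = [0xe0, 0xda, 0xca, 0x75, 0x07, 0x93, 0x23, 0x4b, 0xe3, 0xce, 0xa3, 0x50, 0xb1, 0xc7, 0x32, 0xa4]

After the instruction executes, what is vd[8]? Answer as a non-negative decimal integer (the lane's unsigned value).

lanes per group: 256·2/32 = 16
vl = min(AVL, VLMAX) = min(2, 16) = 2
vd[0] mask-off/keep -> 0x99
vd[1] mask-off/keep -> 0xdd
vd[2] tail/keep -> 0xd3
vd[3] tail/keep -> 0x45
vd[4] tail/keep -> 0x81
vd[5] tail/keep -> 0x60
vd[6] tail/keep -> 0xdd
vd[7] tail/keep -> 0x73
vd[8] tail/keep -> 0xc8
vd[9] tail/keep -> 0xc5
vd[10] tail/keep -> 0x54
vd[11] tail/keep -> 0xe1
vd[12] tail/keep -> 0xd1
vd[13] tail/keep -> 0x2c
vd[14] tail/keep -> 0x46
vd[15] tail/keep -> 0xfe

vd[8] = 200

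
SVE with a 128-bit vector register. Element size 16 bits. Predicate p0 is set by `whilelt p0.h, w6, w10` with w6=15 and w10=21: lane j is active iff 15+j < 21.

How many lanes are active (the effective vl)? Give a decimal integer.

128-bit reg / 16-bit elem → 8 lanes
p0[j] = (15+j < 21); true for j=0..5 → 6 lanes set

vl = 6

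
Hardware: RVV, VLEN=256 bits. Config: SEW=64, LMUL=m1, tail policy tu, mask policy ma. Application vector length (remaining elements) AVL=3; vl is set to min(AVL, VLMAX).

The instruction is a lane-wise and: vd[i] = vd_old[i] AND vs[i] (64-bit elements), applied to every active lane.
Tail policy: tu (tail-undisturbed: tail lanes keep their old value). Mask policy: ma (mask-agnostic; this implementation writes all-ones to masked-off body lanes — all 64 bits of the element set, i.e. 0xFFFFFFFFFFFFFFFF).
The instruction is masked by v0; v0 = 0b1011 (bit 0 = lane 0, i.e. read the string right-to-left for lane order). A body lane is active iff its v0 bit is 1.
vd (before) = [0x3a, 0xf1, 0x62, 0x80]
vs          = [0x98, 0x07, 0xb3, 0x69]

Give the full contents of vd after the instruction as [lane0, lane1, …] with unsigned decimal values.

VLMAX = VLEN×LMUL/SEW = 256×1/64 = 4
vl = min(AVL, VLMAX) = min(3, 4) = 3
[0] and(0x3a,0x98) = 0x18
[1] and(0xf1,0x07) = 0x01
[2] mask-off/ones = 0xffffffffffffffff
[3] tail/keep = 0x80

vd = [24, 1, 18446744073709551615, 128]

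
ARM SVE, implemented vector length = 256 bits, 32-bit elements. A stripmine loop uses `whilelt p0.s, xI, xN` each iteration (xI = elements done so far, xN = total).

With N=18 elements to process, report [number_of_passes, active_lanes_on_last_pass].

[iterations, last_vl] = [3, 2]

lane count: 256 div 32 = 8
18 elements at 8/iter → 3 passes, remainder 2 on the last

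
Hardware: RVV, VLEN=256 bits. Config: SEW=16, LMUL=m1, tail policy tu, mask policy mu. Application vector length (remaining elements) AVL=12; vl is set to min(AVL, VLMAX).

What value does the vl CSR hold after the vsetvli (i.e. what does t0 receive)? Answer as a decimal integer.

VLMAX = (256 × 1) / 16 = 16 lanes
vl ← min(12, 16) = 12

vl = 12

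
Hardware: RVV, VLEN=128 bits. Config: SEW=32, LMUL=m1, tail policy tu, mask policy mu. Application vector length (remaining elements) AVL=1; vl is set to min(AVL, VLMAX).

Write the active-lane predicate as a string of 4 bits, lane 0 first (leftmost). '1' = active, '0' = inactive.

lanes per group: 128·1/32 = 4
vl ← min(1, 4) = 1
bits (lane 0 leftmost): 1000

predicate = 1000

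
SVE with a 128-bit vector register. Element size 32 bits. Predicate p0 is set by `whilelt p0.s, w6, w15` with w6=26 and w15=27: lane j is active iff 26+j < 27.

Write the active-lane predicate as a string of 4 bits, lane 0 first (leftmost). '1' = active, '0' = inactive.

lane count: 128 div 32 = 4
active while 26+j < 27, i.e. j ∈ [0,1) capped at 4 ⇒ 1
bits (lane 0 leftmost): 1000

predicate = 1000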